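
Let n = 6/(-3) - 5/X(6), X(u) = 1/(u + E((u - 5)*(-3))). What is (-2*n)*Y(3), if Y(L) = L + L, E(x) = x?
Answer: 204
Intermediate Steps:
X(u) = 1/(15 - 2*u) (X(u) = 1/(u + (u - 5)*(-3)) = 1/(u + (-5 + u)*(-3)) = 1/(u + (15 - 3*u)) = 1/(15 - 2*u))
Y(L) = 2*L
n = -17 (n = 6/(-3) - 5/((-1/(-15 + 2*6))) = 6*(-⅓) - 5/((-1/(-15 + 12))) = -2 - 5/((-1/(-3))) = -2 - 5/((-1*(-⅓))) = -2 - 5/⅓ = -2 - 5*3 = -2 - 15 = -17)
(-2*n)*Y(3) = (-2*(-17))*(2*3) = 34*6 = 204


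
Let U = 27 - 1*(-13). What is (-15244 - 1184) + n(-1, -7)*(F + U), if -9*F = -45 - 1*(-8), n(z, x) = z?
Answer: -148249/9 ≈ -16472.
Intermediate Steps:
U = 40 (U = 27 + 13 = 40)
F = 37/9 (F = -(-45 - 1*(-8))/9 = -(-45 + 8)/9 = -1/9*(-37) = 37/9 ≈ 4.1111)
(-15244 - 1184) + n(-1, -7)*(F + U) = (-15244 - 1184) - (37/9 + 40) = -16428 - 1*397/9 = -16428 - 397/9 = -148249/9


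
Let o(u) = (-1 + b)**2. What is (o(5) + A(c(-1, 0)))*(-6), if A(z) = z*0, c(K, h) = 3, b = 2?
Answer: -6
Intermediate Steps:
A(z) = 0
o(u) = 1 (o(u) = (-1 + 2)**2 = 1**2 = 1)
(o(5) + A(c(-1, 0)))*(-6) = (1 + 0)*(-6) = 1*(-6) = -6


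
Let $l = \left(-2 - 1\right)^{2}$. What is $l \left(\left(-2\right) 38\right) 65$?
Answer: $-44460$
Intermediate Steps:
$l = 9$ ($l = \left(-3\right)^{2} = 9$)
$l \left(\left(-2\right) 38\right) 65 = 9 \left(\left(-2\right) 38\right) 65 = 9 \left(-76\right) 65 = \left(-684\right) 65 = -44460$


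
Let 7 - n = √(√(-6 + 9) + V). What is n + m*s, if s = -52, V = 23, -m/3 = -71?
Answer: -11069 - √(23 + √3) ≈ -11074.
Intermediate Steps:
m = 213 (m = -3*(-71) = 213)
n = 7 - √(23 + √3) (n = 7 - √(√(-6 + 9) + 23) = 7 - √(√3 + 23) = 7 - √(23 + √3) ≈ 2.0269)
n + m*s = (7 - √(23 + √3)) + 213*(-52) = (7 - √(23 + √3)) - 11076 = -11069 - √(23 + √3)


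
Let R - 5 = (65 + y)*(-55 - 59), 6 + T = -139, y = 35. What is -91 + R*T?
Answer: 1652184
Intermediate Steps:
T = -145 (T = -6 - 139 = -145)
R = -11395 (R = 5 + (65 + 35)*(-55 - 59) = 5 + 100*(-114) = 5 - 11400 = -11395)
-91 + R*T = -91 - 11395*(-145) = -91 + 1652275 = 1652184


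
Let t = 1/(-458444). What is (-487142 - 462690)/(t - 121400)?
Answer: 435444781408/55655101601 ≈ 7.8240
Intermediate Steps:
t = -1/458444 ≈ -2.1813e-6
(-487142 - 462690)/(t - 121400) = (-487142 - 462690)/(-1/458444 - 121400) = -949832/(-55655101601/458444) = -949832*(-458444/55655101601) = 435444781408/55655101601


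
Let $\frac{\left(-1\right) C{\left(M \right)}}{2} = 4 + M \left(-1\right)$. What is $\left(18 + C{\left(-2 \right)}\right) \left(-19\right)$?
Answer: $-114$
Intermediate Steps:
$C{\left(M \right)} = -8 + 2 M$ ($C{\left(M \right)} = - 2 \left(4 + M \left(-1\right)\right) = - 2 \left(4 - M\right) = -8 + 2 M$)
$\left(18 + C{\left(-2 \right)}\right) \left(-19\right) = \left(18 + \left(-8 + 2 \left(-2\right)\right)\right) \left(-19\right) = \left(18 - 12\right) \left(-19\right) = 6 \left(-19\right) = -114$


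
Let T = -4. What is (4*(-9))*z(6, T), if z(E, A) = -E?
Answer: 216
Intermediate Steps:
(4*(-9))*z(6, T) = (4*(-9))*(-1*6) = -36*(-6) = 216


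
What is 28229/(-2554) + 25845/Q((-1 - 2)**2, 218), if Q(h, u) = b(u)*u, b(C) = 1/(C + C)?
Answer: 131988031/2554 ≈ 51679.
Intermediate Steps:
b(C) = 1/(2*C)
Q(h, u) = 1/2 (Q(h, u) = (1/(2*u))*u = 1/2)
28229/(-2554) + 25845/Q((-1 - 2)**2, 218) = 28229/(-2554) + 25845/(1/2) = 28229*(-1/2554) + 25845*2 = -28229/2554 + 51690 = 131988031/2554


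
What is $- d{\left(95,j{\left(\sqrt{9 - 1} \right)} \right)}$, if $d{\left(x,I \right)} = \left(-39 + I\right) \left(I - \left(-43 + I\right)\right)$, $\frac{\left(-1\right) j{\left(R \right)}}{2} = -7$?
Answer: $1075$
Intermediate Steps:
$j{\left(R \right)} = 14$ ($j{\left(R \right)} = \left(-2\right) \left(-7\right) = 14$)
$d{\left(x,I \right)} = -1677 + 43 I$ ($d{\left(x,I \right)} = \left(-39 + I\right) 43 = -1677 + 43 I$)
$- d{\left(95,j{\left(\sqrt{9 - 1} \right)} \right)} = - (-1677 + 43 \cdot 14) = - (-1677 + 602) = \left(-1\right) \left(-1075\right) = 1075$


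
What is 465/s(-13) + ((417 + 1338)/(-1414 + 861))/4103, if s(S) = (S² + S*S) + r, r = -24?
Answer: 1054514865/712453126 ≈ 1.4801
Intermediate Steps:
s(S) = -24 + 2*S² (s(S) = (S² + S*S) - 24 = (S² + S²) - 24 = 2*S² - 24 = -24 + 2*S²)
465/s(-13) + ((417 + 1338)/(-1414 + 861))/4103 = 465/(-24 + 2*(-13)²) + ((417 + 1338)/(-1414 + 861))/4103 = 465/(-24 + 2*169) + (1755/(-553))*(1/4103) = 465/(-24 + 338) + (1755*(-1/553))*(1/4103) = 465/314 - 1755/553*1/4103 = 465*(1/314) - 1755/2268959 = 465/314 - 1755/2268959 = 1054514865/712453126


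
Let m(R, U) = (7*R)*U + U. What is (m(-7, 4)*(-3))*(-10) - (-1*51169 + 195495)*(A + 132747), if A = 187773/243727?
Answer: -4669555959480012/243727 ≈ -1.9159e+10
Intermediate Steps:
A = 187773/243727 (A = 187773*(1/243727) = 187773/243727 ≈ 0.77042)
m(R, U) = U + 7*R*U (m(R, U) = 7*R*U + U = U + 7*R*U)
(m(-7, 4)*(-3))*(-10) - (-1*51169 + 195495)*(A + 132747) = ((4*(1 + 7*(-7)))*(-3))*(-10) - (-1*51169 + 195495)*(187773/243727 + 132747) = ((4*(1 - 49))*(-3))*(-10) - (-51169 + 195495)*32354215842/243727 = ((4*(-48))*(-3))*(-10) - 144326*32354215842/243727 = -192*(-3)*(-10) - 1*4669554555612492/243727 = 576*(-10) - 4669554555612492/243727 = -5760 - 4669554555612492/243727 = -4669555959480012/243727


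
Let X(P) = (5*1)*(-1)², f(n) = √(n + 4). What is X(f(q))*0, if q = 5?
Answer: 0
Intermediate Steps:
f(n) = √(4 + n)
X(P) = 5 (X(P) = 5*1 = 5)
X(f(q))*0 = 5*0 = 0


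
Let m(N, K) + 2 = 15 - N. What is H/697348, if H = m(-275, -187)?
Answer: 72/174337 ≈ 0.00041299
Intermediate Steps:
m(N, K) = 13 - N (m(N, K) = -2 + (15 - N) = 13 - N)
H = 288 (H = 13 - 1*(-275) = 13 + 275 = 288)
H/697348 = 288/697348 = 288*(1/697348) = 72/174337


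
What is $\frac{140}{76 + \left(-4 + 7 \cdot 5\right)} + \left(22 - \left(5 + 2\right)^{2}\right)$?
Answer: $- \frac{2749}{107} \approx -25.692$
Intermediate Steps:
$\frac{140}{76 + \left(-4 + 7 \cdot 5\right)} + \left(22 - \left(5 + 2\right)^{2}\right) = \frac{140}{76 + \left(-4 + 35\right)} + \left(22 - 7^{2}\right) = \frac{140}{76 + 31} + \left(22 - 49\right) = \frac{140}{107} + \left(22 - 49\right) = 140 \cdot \frac{1}{107} - 27 = \frac{140}{107} - 27 = - \frac{2749}{107}$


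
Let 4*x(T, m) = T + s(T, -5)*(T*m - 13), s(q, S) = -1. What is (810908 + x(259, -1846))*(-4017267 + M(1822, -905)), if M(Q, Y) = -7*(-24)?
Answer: -7475857392891/2 ≈ -3.7379e+12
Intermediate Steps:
M(Q, Y) = 168
x(T, m) = 13/4 + T/4 - T*m/4 (x(T, m) = (T - (T*m - 13))/4 = (T - (-13 + T*m))/4 = (T + (13 - T*m))/4 = (13 + T - T*m)/4 = 13/4 + T/4 - T*m/4)
(810908 + x(259, -1846))*(-4017267 + M(1822, -905)) = (810908 + (13/4 + (1/4)*259 - 1/4*259*(-1846)))*(-4017267 + 168) = (810908 + (13/4 + 259/4 + 239057/2))*(-4017099) = (810908 + 239193/2)*(-4017099) = (1861009/2)*(-4017099) = -7475857392891/2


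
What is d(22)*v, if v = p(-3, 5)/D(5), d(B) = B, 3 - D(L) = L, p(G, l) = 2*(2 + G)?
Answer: 22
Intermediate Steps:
p(G, l) = 4 + 2*G
D(L) = 3 - L
v = 1 (v = (4 + 2*(-3))/(3 - 1*5) = (4 - 6)/(3 - 5) = -2/(-2) = -2*(-½) = 1)
d(22)*v = 22*1 = 22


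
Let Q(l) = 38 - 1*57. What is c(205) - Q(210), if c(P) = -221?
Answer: -202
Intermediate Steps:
Q(l) = -19 (Q(l) = 38 - 57 = -19)
c(205) - Q(210) = -221 - 1*(-19) = -221 + 19 = -202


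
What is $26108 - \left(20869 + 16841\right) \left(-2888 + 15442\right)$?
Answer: $-473385232$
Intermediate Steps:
$26108 - \left(20869 + 16841\right) \left(-2888 + 15442\right) = 26108 - 37710 \cdot 12554 = 26108 - 473411340 = -473385232$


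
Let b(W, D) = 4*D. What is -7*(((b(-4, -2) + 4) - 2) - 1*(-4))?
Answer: 14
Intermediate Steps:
-7*(((b(-4, -2) + 4) - 2) - 1*(-4)) = -7*(((4*(-2) + 4) - 2) - 1*(-4)) = -7*(((-8 + 4) - 2) + 4) = -7*((-4 - 2) + 4) = -7*(-6 + 4) = -7*(-2) = 14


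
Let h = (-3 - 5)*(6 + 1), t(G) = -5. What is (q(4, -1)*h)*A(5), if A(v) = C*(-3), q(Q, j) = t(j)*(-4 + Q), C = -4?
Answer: 0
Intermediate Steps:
q(Q, j) = 20 - 5*Q (q(Q, j) = -5*(-4 + Q) = 20 - 5*Q)
A(v) = 12 (A(v) = -4*(-3) = 12)
h = -56 (h = -8*7 = -56)
(q(4, -1)*h)*A(5) = ((20 - 5*4)*(-56))*12 = ((20 - 20)*(-56))*12 = (0*(-56))*12 = 0*12 = 0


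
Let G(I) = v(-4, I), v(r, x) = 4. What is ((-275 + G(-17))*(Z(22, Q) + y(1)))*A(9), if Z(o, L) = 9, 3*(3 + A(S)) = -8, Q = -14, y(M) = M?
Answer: 46070/3 ≈ 15357.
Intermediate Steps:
G(I) = 4
A(S) = -17/3 (A(S) = -3 + (⅓)*(-8) = -3 - 8/3 = -17/3)
((-275 + G(-17))*(Z(22, Q) + y(1)))*A(9) = ((-275 + 4)*(9 + 1))*(-17/3) = -271*10*(-17/3) = -2710*(-17/3) = 46070/3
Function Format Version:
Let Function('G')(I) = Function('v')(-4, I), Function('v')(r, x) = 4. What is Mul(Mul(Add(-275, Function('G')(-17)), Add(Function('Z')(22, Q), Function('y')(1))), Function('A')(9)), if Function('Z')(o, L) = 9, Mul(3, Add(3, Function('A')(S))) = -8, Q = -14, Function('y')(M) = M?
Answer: Rational(46070, 3) ≈ 15357.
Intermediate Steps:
Function('G')(I) = 4
Function('A')(S) = Rational(-17, 3) (Function('A')(S) = Add(-3, Mul(Rational(1, 3), -8)) = Add(-3, Rational(-8, 3)) = Rational(-17, 3))
Mul(Mul(Add(-275, Function('G')(-17)), Add(Function('Z')(22, Q), Function('y')(1))), Function('A')(9)) = Mul(Mul(Add(-275, 4), Add(9, 1)), Rational(-17, 3)) = Mul(Mul(-271, 10), Rational(-17, 3)) = Mul(-2710, Rational(-17, 3)) = Rational(46070, 3)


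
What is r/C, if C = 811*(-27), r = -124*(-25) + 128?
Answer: -1076/7299 ≈ -0.14742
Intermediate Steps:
r = 3228 (r = 3100 + 128 = 3228)
C = -21897
r/C = 3228/(-21897) = 3228*(-1/21897) = -1076/7299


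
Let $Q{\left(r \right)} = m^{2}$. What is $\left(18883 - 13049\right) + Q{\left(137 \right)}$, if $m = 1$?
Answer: $5835$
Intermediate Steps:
$Q{\left(r \right)} = 1$ ($Q{\left(r \right)} = 1^{2} = 1$)
$\left(18883 - 13049\right) + Q{\left(137 \right)} = \left(18883 - 13049\right) + 1 = 5834 + 1 = 5835$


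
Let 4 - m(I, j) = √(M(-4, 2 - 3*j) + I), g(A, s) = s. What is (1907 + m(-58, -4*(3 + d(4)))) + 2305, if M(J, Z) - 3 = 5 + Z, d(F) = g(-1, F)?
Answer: 4210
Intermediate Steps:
d(F) = F
M(J, Z) = 8 + Z (M(J, Z) = 3 + (5 + Z) = 8 + Z)
m(I, j) = 4 - √(10 + I - 3*j) (m(I, j) = 4 - √((8 + (2 - 3*j)) + I) = 4 - √((10 - 3*j) + I) = 4 - √(10 + I - 3*j))
(1907 + m(-58, -4*(3 + d(4)))) + 2305 = (1907 + (4 - √(10 - 58 - (-12)*(3 + 4)))) + 2305 = (1907 + (4 - √(10 - 58 - (-12)*7))) + 2305 = (1907 + (4 - √(10 - 58 - 3*(-28)))) + 2305 = (1907 + (4 - √(10 - 58 + 84))) + 2305 = (1907 + (4 - √36)) + 2305 = (1907 + (4 - 1*6)) + 2305 = (1907 + (4 - 6)) + 2305 = (1907 - 2) + 2305 = 1905 + 2305 = 4210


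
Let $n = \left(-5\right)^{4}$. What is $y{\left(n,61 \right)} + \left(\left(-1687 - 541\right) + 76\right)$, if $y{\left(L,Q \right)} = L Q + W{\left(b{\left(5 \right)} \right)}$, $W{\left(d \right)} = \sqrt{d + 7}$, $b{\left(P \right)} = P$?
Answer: $35973 + 2 \sqrt{3} \approx 35976.0$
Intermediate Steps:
$W{\left(d \right)} = \sqrt{7 + d}$
$n = 625$
$y{\left(L,Q \right)} = 2 \sqrt{3} + L Q$ ($y{\left(L,Q \right)} = L Q + \sqrt{7 + 5} = L Q + \sqrt{12} = L Q + 2 \sqrt{3} = 2 \sqrt{3} + L Q$)
$y{\left(n,61 \right)} + \left(\left(-1687 - 541\right) + 76\right) = \left(2 \sqrt{3} + 625 \cdot 61\right) + \left(\left(-1687 - 541\right) + 76\right) = \left(2 \sqrt{3} + 38125\right) + \left(-2228 + 76\right) = \left(38125 + 2 \sqrt{3}\right) - 2152 = 35973 + 2 \sqrt{3}$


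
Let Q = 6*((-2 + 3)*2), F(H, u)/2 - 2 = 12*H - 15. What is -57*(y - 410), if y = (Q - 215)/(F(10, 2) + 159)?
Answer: 8728581/373 ≈ 23401.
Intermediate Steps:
F(H, u) = -26 + 24*H (F(H, u) = 4 + 2*(12*H - 15) = 4 + 2*(-15 + 12*H) = 4 + (-30 + 24*H) = -26 + 24*H)
Q = 12 (Q = 6*(1*2) = 6*2 = 12)
y = -203/373 (y = (12 - 215)/((-26 + 24*10) + 159) = -203/((-26 + 240) + 159) = -203/(214 + 159) = -203/373 ≈ -0.54424)
-57*(y - 410) = -57*(-203/373 - 410) = -57*(-153133/373) = 8728581/373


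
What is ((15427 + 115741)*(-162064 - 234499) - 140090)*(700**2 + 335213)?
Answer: -42924704948888562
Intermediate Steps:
((15427 + 115741)*(-162064 - 234499) - 140090)*(700**2 + 335213) = (131168*(-396563) - 140090)*(490000 + 335213) = (-52016375584 - 140090)*825213 = -52016515674*825213 = -42924704948888562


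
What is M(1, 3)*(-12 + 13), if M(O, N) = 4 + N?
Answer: 7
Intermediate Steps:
M(1, 3)*(-12 + 13) = (4 + 3)*(-12 + 13) = 7*1 = 7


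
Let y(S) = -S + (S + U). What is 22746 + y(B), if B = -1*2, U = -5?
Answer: 22741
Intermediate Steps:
B = -2
y(S) = -5 (y(S) = -S + (S - 5) = -S + (-5 + S) = -5)
22746 + y(B) = 22746 - 5 = 22741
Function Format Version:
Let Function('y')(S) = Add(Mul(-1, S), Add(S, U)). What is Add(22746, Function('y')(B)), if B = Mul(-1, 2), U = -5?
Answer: 22741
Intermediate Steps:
B = -2
Function('y')(S) = -5 (Function('y')(S) = Add(Mul(-1, S), Add(S, -5)) = Add(Mul(-1, S), Add(-5, S)) = -5)
Add(22746, Function('y')(B)) = Add(22746, -5) = 22741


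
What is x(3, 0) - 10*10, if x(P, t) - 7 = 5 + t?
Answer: -88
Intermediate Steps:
x(P, t) = 12 + t (x(P, t) = 7 + (5 + t) = 12 + t)
x(3, 0) - 10*10 = (12 + 0) - 10*10 = 12 - 100 = -88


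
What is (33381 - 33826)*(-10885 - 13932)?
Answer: 11043565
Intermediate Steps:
(33381 - 33826)*(-10885 - 13932) = -445*(-24817) = 11043565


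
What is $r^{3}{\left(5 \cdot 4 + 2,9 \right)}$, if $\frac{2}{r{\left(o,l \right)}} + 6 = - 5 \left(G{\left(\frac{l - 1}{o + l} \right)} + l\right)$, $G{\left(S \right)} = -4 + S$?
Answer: $- \frac{238328}{1003003001} \approx -0.00023761$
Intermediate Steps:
$r{\left(o,l \right)} = \frac{2}{14 - 5 l - \frac{5 \left(-1 + l\right)}{l + o}}$ ($r{\left(o,l \right)} = \frac{2}{-6 - 5 \left(\left(-4 + \frac{l - 1}{o + l}\right) + l\right)} = \frac{2}{-6 - 5 \left(\left(-4 + \frac{-1 + l}{l + o}\right) + l\right)} = \frac{2}{-6 - 5 \left(-4 + l + \frac{-1 + l}{l + o}\right)} = \frac{2}{-6 - \left(-20 + 5 l + \frac{5 \left(-1 + l\right)}{l + o}\right)} = \frac{2}{14 - 5 l - \frac{5 \left(-1 + l\right)}{l + o}}$)
$r^{3}{\left(5 \cdot 4 + 2,9 \right)} = \left(\frac{2 \left(\left(-1\right) 9 - \left(5 \cdot 4 + 2\right)\right)}{-5 - 20 \left(5 \cdot 4 + 2\right) - 135 + \left(6 + 5 \cdot 9\right) \left(9 + \left(5 \cdot 4 + 2\right)\right)}\right)^{3} = \left(\frac{2 \left(-9 - \left(20 + 2\right)\right)}{-5 - 20 \left(20 + 2\right) - 135 + \left(6 + 45\right) \left(9 + \left(20 + 2\right)\right)}\right)^{3} = \left(\frac{2 \left(-9 - 22\right)}{-5 - 440 - 135 + 51 \left(9 + 22\right)}\right)^{3} = \left(\frac{2 \left(-9 - 22\right)}{-5 - 440 - 135 + 51 \cdot 31}\right)^{3} = \left(2 \frac{1}{-5 - 440 - 135 + 1581} \left(-31\right)\right)^{3} = \left(2 \cdot \frac{1}{1001} \left(-31\right)\right)^{3} = \left(- \frac{62}{1001}\right)^{3} = - \frac{238328}{1003003001}$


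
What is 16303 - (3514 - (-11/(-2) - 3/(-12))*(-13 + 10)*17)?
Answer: 49983/4 ≈ 12496.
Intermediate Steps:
16303 - (3514 - (-11/(-2) - 3/(-12))*(-13 + 10)*17) = 16303 - (3514 - (-11*(-½) - 3*(-1/12))*(-3)*17) = 16303 - (3514 - (11/2 + ¼)*(-3)*17) = 16303 - (3514 - (23/4)*(-3)*17) = 16303 - (3514 - (-69)*17/4) = 16303 - (3514 - 1*(-1173/4)) = 16303 - (3514 + 1173/4) = 16303 - 1*15229/4 = 16303 - 15229/4 = 49983/4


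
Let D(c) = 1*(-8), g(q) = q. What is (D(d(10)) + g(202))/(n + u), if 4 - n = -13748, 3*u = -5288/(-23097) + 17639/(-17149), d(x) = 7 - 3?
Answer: 230524643646/16340791004897 ≈ 0.014107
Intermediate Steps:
d(x) = 4
D(c) = -8
u = -316724071/1188271359 (u = (-5288/(-23097) + 17639/(-17149))/3 = (-5288*(-1/23097) + 17639*(-1/17149))/3 = (5288/23097 - 17639/17149)/3 = (⅓)*(-316724071/396090453) = -316724071/1188271359 ≈ -0.26654)
n = 13752 (n = 4 - 1*(-13748) = 4 + 13748 = 13752)
(D(d(10)) + g(202))/(n + u) = (-8 + 202)/(13752 - 316724071/1188271359) = 194/(16340791004897/1188271359) = 194*(1188271359/16340791004897) = 230524643646/16340791004897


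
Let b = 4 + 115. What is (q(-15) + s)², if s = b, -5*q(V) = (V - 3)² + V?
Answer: 81796/25 ≈ 3271.8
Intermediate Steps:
q(V) = -V/5 - (-3 + V)²/5 (q(V) = -((V - 3)² + V)/5 = -((-3 + V)² + V)/5 = -(V + (-3 + V)²)/5 = -V/5 - (-3 + V)²/5)
b = 119
s = 119
(q(-15) + s)² = ((-⅕*(-15) - (-3 - 15)²/5) + 119)² = ((3 - ⅕*(-18)²) + 119)² = ((3 - ⅕*324) + 119)² = ((3 - 324/5) + 119)² = (-309/5 + 119)² = (286/5)² = 81796/25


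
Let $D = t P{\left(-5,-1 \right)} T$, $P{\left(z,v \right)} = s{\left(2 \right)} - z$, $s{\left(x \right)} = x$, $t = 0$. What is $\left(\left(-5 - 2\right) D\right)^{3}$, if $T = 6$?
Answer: $0$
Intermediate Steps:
$P{\left(z,v \right)} = 2 - z$
$D = 0$ ($D = 0 \left(2 - -5\right) 6 = 0 \left(2 + 5\right) 6 = 0 \cdot 7 \cdot 6 = 0 \cdot 42 = 0$)
$\left(\left(-5 - 2\right) D\right)^{3} = \left(\left(-5 - 2\right) 0\right)^{3} = \left(\left(-7\right) 0\right)^{3} = 0^{3} = 0$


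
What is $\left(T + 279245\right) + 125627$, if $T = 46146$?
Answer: $451018$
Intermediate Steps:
$\left(T + 279245\right) + 125627 = \left(46146 + 279245\right) + 125627 = 325391 + 125627 = 451018$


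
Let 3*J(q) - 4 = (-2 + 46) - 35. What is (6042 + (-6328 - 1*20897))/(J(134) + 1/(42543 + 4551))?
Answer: -110843578/22675 ≈ -4888.4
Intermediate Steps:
J(q) = 13/3 (J(q) = 4/3 + ((-2 + 46) - 35)/3 = 4/3 + (44 - 35)/3 = 4/3 + (⅓)*9 = 4/3 + 3 = 13/3)
(6042 + (-6328 - 1*20897))/(J(134) + 1/(42543 + 4551)) = (6042 + (-6328 - 1*20897))/(13/3 + 1/(42543 + 4551)) = (6042 + (-6328 - 20897))/(13/3 + 1/47094) = (6042 - 27225)/(13/3 + 1/47094) = -21183/68025/15698 = -21183*15698/68025 = -110843578/22675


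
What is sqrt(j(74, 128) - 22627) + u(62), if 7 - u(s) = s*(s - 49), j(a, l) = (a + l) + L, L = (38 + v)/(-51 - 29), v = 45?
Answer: -799 + I*sqrt(8970415)/20 ≈ -799.0 + 149.75*I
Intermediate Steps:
L = -83/80 (L = (38 + 45)/(-51 - 29) = 83/(-80) = 83*(-1/80) = -83/80 ≈ -1.0375)
j(a, l) = -83/80 + a + l (j(a, l) = (a + l) - 83/80 = -83/80 + a + l)
u(s) = 7 - s*(-49 + s) (u(s) = 7 - s*(s - 49) = 7 - s*(-49 + s))
sqrt(j(74, 128) - 22627) + u(62) = sqrt((-83/80 + 74 + 128) - 22627) + (7 - 1*62**2 + 49*62) = sqrt(16077/80 - 22627) + (7 - 1*3844 + 3038) = sqrt(-1794083/80) + (7 - 3844 + 3038) = I*sqrt(8970415)/20 - 799 = -799 + I*sqrt(8970415)/20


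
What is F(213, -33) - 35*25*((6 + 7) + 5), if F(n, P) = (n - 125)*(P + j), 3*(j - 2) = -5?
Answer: -55874/3 ≈ -18625.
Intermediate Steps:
j = ⅓ (j = 2 + (⅓)*(-5) = 2 - 5/3 = ⅓ ≈ 0.33333)
F(n, P) = (-125 + n)*(⅓ + P) (F(n, P) = (n - 125)*(P + ⅓) = (-125 + n)*(⅓ + P))
F(213, -33) - 35*25*((6 + 7) + 5) = (-125/3 - 125*(-33) + (⅓)*213 - 33*213) - 35*25*((6 + 7) + 5) = (-125/3 + 4125 + 71 - 7029) - 875*(13 + 5) = -8624/3 - 875*18 = -8624/3 - 1*15750 = -8624/3 - 15750 = -55874/3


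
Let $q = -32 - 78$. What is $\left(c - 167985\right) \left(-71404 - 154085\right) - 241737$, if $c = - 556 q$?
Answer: $24087620688$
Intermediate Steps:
$q = -110$ ($q = -32 - 78 = -110$)
$c = 61160$ ($c = \left(-556\right) \left(-110\right) = 61160$)
$\left(c - 167985\right) \left(-71404 - 154085\right) - 241737 = \left(61160 - 167985\right) \left(-71404 - 154085\right) - 241737 = \left(-106825\right) \left(-225489\right) - 241737 = 24087862425 - 241737 = 24087620688$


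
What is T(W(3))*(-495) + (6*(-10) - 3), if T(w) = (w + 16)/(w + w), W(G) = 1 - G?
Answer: 3339/2 ≈ 1669.5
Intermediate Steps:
T(w) = (16 + w)/(2*w) (T(w) = (16 + w)/((2*w)) = (16 + w)*(1/(2*w)) = (16 + w)/(2*w))
T(W(3))*(-495) + (6*(-10) - 3) = ((16 + (1 - 1*3))/(2*(1 - 1*3)))*(-495) + (6*(-10) - 3) = ((16 + (1 - 3))/(2*(1 - 3)))*(-495) + (-60 - 3) = ((½)*(16 - 2)/(-2))*(-495) - 63 = ((½)*(-½)*14)*(-495) - 63 = -7/2*(-495) - 63 = 3465/2 - 63 = 3339/2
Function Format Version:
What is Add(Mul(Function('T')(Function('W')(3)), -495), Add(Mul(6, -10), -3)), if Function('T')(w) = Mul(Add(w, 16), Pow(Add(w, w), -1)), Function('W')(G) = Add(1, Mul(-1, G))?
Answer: Rational(3339, 2) ≈ 1669.5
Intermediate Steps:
Function('T')(w) = Mul(Rational(1, 2), Pow(w, -1), Add(16, w)) (Function('T')(w) = Mul(Add(16, w), Pow(Mul(2, w), -1)) = Mul(Add(16, w), Mul(Rational(1, 2), Pow(w, -1))) = Mul(Rational(1, 2), Pow(w, -1), Add(16, w)))
Add(Mul(Function('T')(Function('W')(3)), -495), Add(Mul(6, -10), -3)) = Add(Mul(Mul(Rational(1, 2), Pow(Add(1, Mul(-1, 3)), -1), Add(16, Add(1, Mul(-1, 3)))), -495), Add(Mul(6, -10), -3)) = Add(Mul(Mul(Rational(1, 2), Pow(Add(1, -3), -1), Add(16, Add(1, -3))), -495), Add(-60, -3)) = Add(Mul(Mul(Rational(1, 2), Pow(-2, -1), Add(16, -2)), -495), -63) = Add(Mul(Mul(Rational(1, 2), Rational(-1, 2), 14), -495), -63) = Add(Mul(Rational(-7, 2), -495), -63) = Add(Rational(3465, 2), -63) = Rational(3339, 2)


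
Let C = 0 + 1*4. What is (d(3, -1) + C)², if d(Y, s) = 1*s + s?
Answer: 4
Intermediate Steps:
d(Y, s) = 2*s (d(Y, s) = s + s = 2*s)
C = 4 (C = 0 + 4 = 4)
(d(3, -1) + C)² = (2*(-1) + 4)² = (-2 + 4)² = 2² = 4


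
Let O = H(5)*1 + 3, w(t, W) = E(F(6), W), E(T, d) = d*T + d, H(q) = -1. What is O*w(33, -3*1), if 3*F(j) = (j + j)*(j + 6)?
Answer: -294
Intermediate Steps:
F(j) = 2*j*(6 + j)/3 (F(j) = ((j + j)*(j + 6))/3 = ((2*j)*(6 + j))/3 = (2*j*(6 + j))/3 = 2*j*(6 + j)/3)
E(T, d) = d + T*d (E(T, d) = T*d + d = d + T*d)
w(t, W) = 49*W (w(t, W) = W*(1 + (⅔)*6*(6 + 6)) = W*(1 + (⅔)*6*12) = W*(1 + 48) = W*49 = 49*W)
O = 2 (O = -1*1 + 3 = -1 + 3 = 2)
O*w(33, -3*1) = 2*(49*(-3*1)) = 2*(49*(-3)) = 2*(-147) = -294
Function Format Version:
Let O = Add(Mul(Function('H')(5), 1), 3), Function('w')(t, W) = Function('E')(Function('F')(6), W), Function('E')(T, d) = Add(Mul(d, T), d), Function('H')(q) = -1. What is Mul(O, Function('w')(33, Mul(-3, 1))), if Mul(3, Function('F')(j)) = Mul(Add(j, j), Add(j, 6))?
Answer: -294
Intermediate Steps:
Function('F')(j) = Mul(Rational(2, 3), j, Add(6, j)) (Function('F')(j) = Mul(Rational(1, 3), Mul(Add(j, j), Add(j, 6))) = Mul(Rational(1, 3), Mul(Mul(2, j), Add(6, j))) = Mul(Rational(1, 3), Mul(2, j, Add(6, j))) = Mul(Rational(2, 3), j, Add(6, j)))
Function('E')(T, d) = Add(d, Mul(T, d)) (Function('E')(T, d) = Add(Mul(T, d), d) = Add(d, Mul(T, d)))
Function('w')(t, W) = Mul(49, W) (Function('w')(t, W) = Mul(W, Add(1, Mul(Rational(2, 3), 6, Add(6, 6)))) = Mul(W, Add(1, Mul(Rational(2, 3), 6, 12))) = Mul(W, Add(1, 48)) = Mul(W, 49) = Mul(49, W))
O = 2 (O = Add(Mul(-1, 1), 3) = Add(-1, 3) = 2)
Mul(O, Function('w')(33, Mul(-3, 1))) = Mul(2, Mul(49, Mul(-3, 1))) = Mul(2, Mul(49, -3)) = Mul(2, -147) = -294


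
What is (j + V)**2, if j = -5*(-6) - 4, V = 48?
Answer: 5476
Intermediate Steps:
j = 26 (j = 30 - 4 = 26)
(j + V)**2 = (26 + 48)**2 = 74**2 = 5476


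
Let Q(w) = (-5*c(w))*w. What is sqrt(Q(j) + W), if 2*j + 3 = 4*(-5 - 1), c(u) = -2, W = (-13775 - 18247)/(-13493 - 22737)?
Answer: 9*I*sqrt(543341310)/18115 ≈ 11.581*I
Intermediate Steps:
W = 16011/18115 (W = -32022/(-36230) = -32022*(-1/36230) = 16011/18115 ≈ 0.88385)
j = -27/2 (j = -3/2 + (4*(-5 - 1))/2 = -3/2 + (4*(-6))/2 = -3/2 + (1/2)*(-24) = -3/2 - 12 = -27/2 ≈ -13.500)
Q(w) = 10*w (Q(w) = (-5*(-2))*w = 10*w)
sqrt(Q(j) + W) = sqrt(10*(-27/2) + 16011/18115) = sqrt(-135 + 16011/18115) = sqrt(-2429514/18115) = 9*I*sqrt(543341310)/18115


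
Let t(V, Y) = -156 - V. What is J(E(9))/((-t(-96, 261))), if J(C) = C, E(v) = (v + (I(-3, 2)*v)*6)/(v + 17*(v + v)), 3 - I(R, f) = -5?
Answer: 7/300 ≈ 0.023333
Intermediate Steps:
I(R, f) = 8 (I(R, f) = 3 - 1*(-5) = 3 + 5 = 8)
E(v) = 7/5 (E(v) = (v + (8*v)*6)/(v + 17*(v + v)) = (v + 48*v)/(v + 17*(2*v)) = (49*v)/(v + 34*v) = (49*v)/((35*v)) = (49*v)*(1/(35*v)) = 7/5)
J(E(9))/((-t(-96, 261))) = 7/(5*((-(-156 - 1*(-96))))) = 7/(5*((-(-156 + 96)))) = 7/(5*((-1*(-60)))) = (7/5)/60 = (7/5)*(1/60) = 7/300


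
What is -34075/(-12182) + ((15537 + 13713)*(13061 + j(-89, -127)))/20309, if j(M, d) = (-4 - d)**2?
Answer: 10045451494175/247404238 ≈ 40603.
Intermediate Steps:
-34075/(-12182) + ((15537 + 13713)*(13061 + j(-89, -127)))/20309 = -34075/(-12182) + ((15537 + 13713)*(13061 + (4 - 127)**2))/20309 = -34075*(-1/12182) + (29250*(13061 + (-123)**2))*(1/20309) = 34075/12182 + (29250*(13061 + 15129))*(1/20309) = 34075/12182 + (29250*28190)*(1/20309) = 34075/12182 + 824557500*(1/20309) = 34075/12182 + 824557500/20309 = 10045451494175/247404238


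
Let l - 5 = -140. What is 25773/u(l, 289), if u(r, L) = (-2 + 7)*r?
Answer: -8591/225 ≈ -38.182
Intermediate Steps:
l = -135 (l = 5 - 140 = -135)
u(r, L) = 5*r
25773/u(l, 289) = 25773/((5*(-135))) = 25773/(-675) = 25773*(-1/675) = -8591/225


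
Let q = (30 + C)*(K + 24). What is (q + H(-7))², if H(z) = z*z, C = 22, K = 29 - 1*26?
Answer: 2111209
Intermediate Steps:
K = 3 (K = 29 - 26 = 3)
H(z) = z²
q = 1404 (q = (30 + 22)*(3 + 24) = 52*27 = 1404)
(q + H(-7))² = (1404 + (-7)²)² = (1404 + 49)² = 1453² = 2111209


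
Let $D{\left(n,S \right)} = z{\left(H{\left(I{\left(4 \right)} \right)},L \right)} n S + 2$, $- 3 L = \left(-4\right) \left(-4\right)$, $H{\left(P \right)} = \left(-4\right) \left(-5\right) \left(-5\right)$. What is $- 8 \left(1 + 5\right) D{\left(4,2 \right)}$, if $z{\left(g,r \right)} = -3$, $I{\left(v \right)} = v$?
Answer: $1056$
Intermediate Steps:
$H{\left(P \right)} = -100$ ($H{\left(P \right)} = 20 \left(-5\right) = -100$)
$L = - \frac{16}{3}$ ($L = - \frac{\left(-4\right) \left(-4\right)}{3} = \left(- \frac{1}{3}\right) 16 = - \frac{16}{3} \approx -5.3333$)
$D{\left(n,S \right)} = 2 - 3 S n$ ($D{\left(n,S \right)} = - 3 n S + 2 = - 3 S n + 2 = 2 - 3 S n$)
$- 8 \left(1 + 5\right) D{\left(4,2 \right)} = - 8 \left(1 + 5\right) \left(2 - 6 \cdot 4\right) = \left(-8\right) 6 \left(2 - 24\right) = \left(-48\right) \left(-22\right) = 1056$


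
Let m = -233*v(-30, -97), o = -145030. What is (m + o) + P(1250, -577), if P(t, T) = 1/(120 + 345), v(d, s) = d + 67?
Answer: -71447714/465 ≈ -1.5365e+5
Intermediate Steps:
v(d, s) = 67 + d
P(t, T) = 1/465
m = -8621 (m = -233*(67 - 30) = -233*37 = -8621)
(m + o) + P(1250, -577) = (-8621 - 145030) + 1/465 = -153651 + 1/465 = -71447714/465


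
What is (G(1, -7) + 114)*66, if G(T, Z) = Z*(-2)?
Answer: 8448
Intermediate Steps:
G(T, Z) = -2*Z
(G(1, -7) + 114)*66 = (-2*(-7) + 114)*66 = (14 + 114)*66 = 128*66 = 8448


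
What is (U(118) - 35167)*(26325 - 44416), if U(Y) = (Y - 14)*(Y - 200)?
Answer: 790486245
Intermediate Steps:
U(Y) = (-200 + Y)*(-14 + Y) (U(Y) = (-14 + Y)*(-200 + Y) = (-200 + Y)*(-14 + Y))
(U(118) - 35167)*(26325 - 44416) = ((2800 + 118² - 214*118) - 35167)*(26325 - 44416) = ((2800 + 13924 - 25252) - 35167)*(-18091) = (-8528 - 35167)*(-18091) = -43695*(-18091) = 790486245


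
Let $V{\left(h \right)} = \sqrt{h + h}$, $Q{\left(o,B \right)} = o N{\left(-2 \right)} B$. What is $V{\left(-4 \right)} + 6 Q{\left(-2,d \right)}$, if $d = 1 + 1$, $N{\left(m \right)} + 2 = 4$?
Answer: $-48 + 2 i \sqrt{2} \approx -48.0 + 2.8284 i$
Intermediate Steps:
$N{\left(m \right)} = 2$ ($N{\left(m \right)} = -2 + 4 = 2$)
$d = 2$
$Q{\left(o,B \right)} = 2 B o$ ($Q{\left(o,B \right)} = o 2 B = 2 o B = 2 B o$)
$V{\left(h \right)} = \sqrt{2} \sqrt{h}$ ($V{\left(h \right)} = \sqrt{2 h} = \sqrt{2} \sqrt{h}$)
$V{\left(-4 \right)} + 6 Q{\left(-2,d \right)} = \sqrt{2} \sqrt{-4} + 6 \cdot 2 \cdot 2 \left(-2\right) = \sqrt{2} \cdot 2 i + 6 \left(-8\right) = 2 i \sqrt{2} - 48 = -48 + 2 i \sqrt{2}$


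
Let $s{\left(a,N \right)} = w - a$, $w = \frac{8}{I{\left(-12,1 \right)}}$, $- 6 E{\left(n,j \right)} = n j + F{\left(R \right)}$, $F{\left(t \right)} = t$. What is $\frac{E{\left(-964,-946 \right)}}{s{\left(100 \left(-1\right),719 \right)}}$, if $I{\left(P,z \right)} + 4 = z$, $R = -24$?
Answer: $- \frac{113990}{73} \approx -1561.5$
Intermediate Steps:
$I{\left(P,z \right)} = -4 + z$
$E{\left(n,j \right)} = 4 - \frac{j n}{6}$ ($E{\left(n,j \right)} = - \frac{n j - 24}{6} = - \frac{j n - 24}{6} = - \frac{-24 + j n}{6} = 4 - \frac{j n}{6}$)
$w = - \frac{8}{3}$ ($w = \frac{8}{-4 + 1} = \frac{8}{-3} = 8 \left(- \frac{1}{3}\right) = - \frac{8}{3} \approx -2.6667$)
$s{\left(a,N \right)} = - \frac{8}{3} - a$
$\frac{E{\left(-964,-946 \right)}}{s{\left(100 \left(-1\right),719 \right)}} = \frac{4 - \left(- \frac{473}{3}\right) \left(-964\right)}{- \frac{8}{3} - 100 \left(-1\right)} = \frac{4 - \frac{455972}{3}}{- \frac{8}{3} - -100} = - \frac{455960}{3 \left(- \frac{8}{3} + 100\right)} = - \frac{455960}{3 \cdot \frac{292}{3}} = \left(- \frac{455960}{3}\right) \frac{3}{292} = - \frac{113990}{73}$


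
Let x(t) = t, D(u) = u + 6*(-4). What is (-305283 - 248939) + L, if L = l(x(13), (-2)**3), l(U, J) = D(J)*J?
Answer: -553966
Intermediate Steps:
D(u) = -24 + u (D(u) = u - 24 = -24 + u)
l(U, J) = J*(-24 + J) (l(U, J) = (-24 + J)*J = J*(-24 + J))
L = 256 (L = (-2)**3*(-24 + (-2)**3) = -8*(-24 - 8) = -8*(-32) = 256)
(-305283 - 248939) + L = (-305283 - 248939) + 256 = -554222 + 256 = -553966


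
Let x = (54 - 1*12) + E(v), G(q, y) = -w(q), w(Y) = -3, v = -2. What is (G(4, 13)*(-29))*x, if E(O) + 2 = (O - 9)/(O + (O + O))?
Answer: -7279/2 ≈ -3639.5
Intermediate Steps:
E(O) = -2 + (-9 + O)/(3*O) (E(O) = -2 + (O - 9)/(O + (O + O)) = -2 + (-9 + O)/(O + 2*O) = -2 + (-9 + O)/((3*O)) = -2 + (-9 + O)*(1/(3*O)) = -2 + (-9 + O)/(3*O))
G(q, y) = 3 (G(q, y) = -1*(-3) = 3)
x = 251/6 (x = (54 - 1*12) + (-5/3 - 3/(-2)) = (54 - 12) + (-5/3 - 3*(-½)) = 42 + (-5/3 + 3/2) = 42 - ⅙ = 251/6 ≈ 41.833)
(G(4, 13)*(-29))*x = (3*(-29))*(251/6) = -87*251/6 = -7279/2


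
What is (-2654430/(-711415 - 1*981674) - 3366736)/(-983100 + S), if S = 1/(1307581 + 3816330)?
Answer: 9735740099119744138/2842875279948023937 ≈ 3.4246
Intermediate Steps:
S = 1/5123911 ≈ 1.9516e-7
(-2654430/(-711415 - 1*981674) - 3366736)/(-983100 + S) = (-2654430/(-711415 - 1*981674) - 3366736)/(-983100 + 1/5123911) = (-2654430/(-711415 - 981674) - 3366736)/(-5037316904099/5123911) = (-2654430/(-1693089) - 3366736)*(-5123911/5037316904099) = (-2654430*(-1/1693089) - 3366736)*(-5123911/5037316904099) = (884810/564363 - 3366736)*(-5123911/5037316904099) = -1900060344358/564363*(-5123911/5037316904099) = 9735740099119744138/2842875279948023937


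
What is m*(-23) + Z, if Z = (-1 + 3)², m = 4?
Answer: -88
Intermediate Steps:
Z = 4 (Z = 2² = 4)
m*(-23) + Z = 4*(-23) + 4 = -92 + 4 = -88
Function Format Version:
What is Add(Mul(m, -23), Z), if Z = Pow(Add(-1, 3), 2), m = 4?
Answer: -88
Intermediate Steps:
Z = 4 (Z = Pow(2, 2) = 4)
Add(Mul(m, -23), Z) = Add(Mul(4, -23), 4) = Add(-92, 4) = -88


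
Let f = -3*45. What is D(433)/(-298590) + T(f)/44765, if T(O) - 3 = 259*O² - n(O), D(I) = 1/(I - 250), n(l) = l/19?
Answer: 980117572860191/9294981590790 ≈ 105.45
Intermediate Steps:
n(l) = l/19 (n(l) = l*(1/19) = l/19)
D(I) = 1/(-250 + I)
f = -135
T(O) = 3 + 259*O² - O/19 (T(O) = 3 + (259*O² - O/19) = 3 + 259*O² - O/19)
D(433)/(-298590) + T(f)/44765 = 1/((-250 + 433)*(-298590)) + (3 + 259*(-135)² - 1/19*(-135))/44765 = -1/298590/183 + (3 + 259*18225 + 135/19)*(1/44765) = (1/183)*(-1/298590) + (3 + 4720275 + 135/19)*(1/44765) = -1/54641970 + (89685417/19)*(1/44765) = -1/54641970 + 89685417/850535 = 980117572860191/9294981590790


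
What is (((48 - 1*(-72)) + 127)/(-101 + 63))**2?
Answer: 169/4 ≈ 42.250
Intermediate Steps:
(((48 - 1*(-72)) + 127)/(-101 + 63))**2 = (((48 + 72) + 127)/(-38))**2 = ((120 + 127)*(-1/38))**2 = (247*(-1/38))**2 = (-13/2)**2 = 169/4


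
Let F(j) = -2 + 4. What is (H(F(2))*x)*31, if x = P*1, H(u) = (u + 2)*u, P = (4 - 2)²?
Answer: 992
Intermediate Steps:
F(j) = 2
P = 4 (P = 2² = 4)
H(u) = u*(2 + u) (H(u) = (2 + u)*u = u*(2 + u))
x = 4 (x = 4*1 = 4)
(H(F(2))*x)*31 = ((2*(2 + 2))*4)*31 = ((2*4)*4)*31 = (8*4)*31 = 32*31 = 992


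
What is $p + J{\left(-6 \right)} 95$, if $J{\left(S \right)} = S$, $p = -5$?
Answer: $-575$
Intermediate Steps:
$p + J{\left(-6 \right)} 95 = -5 - 570 = -575$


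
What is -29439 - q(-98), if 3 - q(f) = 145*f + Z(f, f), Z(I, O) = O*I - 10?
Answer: -34058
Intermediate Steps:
Z(I, O) = -10 + I*O (Z(I, O) = I*O - 10 = -10 + I*O)
q(f) = 13 - f² - 145*f (q(f) = 3 - (145*f + (-10 + f*f)) = 3 - (145*f + (-10 + f²)) = 3 - (-10 + f² + 145*f) = 3 + (10 - f² - 145*f) = 13 - f² - 145*f)
-29439 - q(-98) = -29439 - (13 - 1*(-98)² - 145*(-98)) = -29439 - (13 - 1*9604 + 14210) = -29439 - (13 - 9604 + 14210) = -29439 - 1*4619 = -29439 - 4619 = -34058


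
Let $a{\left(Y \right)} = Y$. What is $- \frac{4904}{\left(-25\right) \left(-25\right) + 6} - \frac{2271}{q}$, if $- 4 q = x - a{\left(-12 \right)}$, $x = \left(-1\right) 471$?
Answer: $- \frac{2660980}{96543} \approx -27.563$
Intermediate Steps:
$x = -471$
$q = \frac{459}{4}$ ($q = - \frac{-471 - -12}{4} = - \frac{-471 + 12}{4} = \left(- \frac{1}{4}\right) \left(-459\right) = \frac{459}{4} \approx 114.75$)
$- \frac{4904}{\left(-25\right) \left(-25\right) + 6} - \frac{2271}{q} = - \frac{4904}{\left(-25\right) \left(-25\right) + 6} - \frac{2271}{\frac{459}{4}} = - \frac{4904}{625 + 6} - \frac{3028}{153} = - \frac{4904}{631} - \frac{3028}{153} = - \frac{2660980}{96543}$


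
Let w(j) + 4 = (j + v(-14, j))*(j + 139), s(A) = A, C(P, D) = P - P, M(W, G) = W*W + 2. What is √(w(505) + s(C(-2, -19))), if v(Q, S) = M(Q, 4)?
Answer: 2*√113182 ≈ 672.85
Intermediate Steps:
M(W, G) = 2 + W² (M(W, G) = W² + 2 = 2 + W²)
v(Q, S) = 2 + Q²
C(P, D) = 0
w(j) = -4 + (139 + j)*(198 + j) (w(j) = -4 + (j + (2 + (-14)²))*(j + 139) = -4 + (j + (2 + 196))*(139 + j) = -4 + (j + 198)*(139 + j) = -4 + (198 + j)*(139 + j) = -4 + (139 + j)*(198 + j))
√(w(505) + s(C(-2, -19))) = √((27518 + 505² + 337*505) + 0) = √((27518 + 255025 + 170185) + 0) = √(452728 + 0) = √452728 = 2*√113182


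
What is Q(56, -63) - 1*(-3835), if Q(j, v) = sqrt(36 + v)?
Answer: 3835 + 3*I*sqrt(3) ≈ 3835.0 + 5.1962*I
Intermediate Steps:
Q(56, -63) - 1*(-3835) = sqrt(36 - 63) - 1*(-3835) = sqrt(-27) + 3835 = 3*I*sqrt(3) + 3835 = 3835 + 3*I*sqrt(3)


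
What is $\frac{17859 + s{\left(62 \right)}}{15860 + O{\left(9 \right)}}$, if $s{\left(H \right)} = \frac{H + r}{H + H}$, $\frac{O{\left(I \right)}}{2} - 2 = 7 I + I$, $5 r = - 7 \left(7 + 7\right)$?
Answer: $\frac{1384099}{1240620} \approx 1.1157$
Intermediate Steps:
$r = - \frac{98}{5}$ ($r = \frac{\left(-7\right) \left(7 + 7\right)}{5} = \frac{\left(-7\right) 14}{5} = \frac{1}{5} \left(-98\right) = - \frac{98}{5} \approx -19.6$)
$O{\left(I \right)} = 4 + 16 I$ ($O{\left(I \right)} = 4 + 2 \left(7 I + I\right) = 4 + 2 \cdot 8 I = 4 + 16 I$)
$s{\left(H \right)} = \frac{- \frac{98}{5} + H}{2 H}$ ($s{\left(H \right)} = \frac{H - \frac{98}{5}}{H + H} = \frac{- \frac{98}{5} + H}{2 H}$)
$\frac{17859 + s{\left(62 \right)}}{15860 + O{\left(9 \right)}} = \frac{17859 + \frac{-98 + 5 \cdot 62}{10 \cdot 62}}{15860 + \left(4 + 16 \cdot 9\right)} = \frac{17859 + \frac{1}{10} \cdot \frac{1}{62} \left(-98 + 310\right)}{15860 + \left(4 + 144\right)} = \frac{17859 + \frac{1}{10} \cdot \frac{1}{62} \cdot 212}{15860 + 148} = \frac{17859 + \frac{53}{155}}{16008} = \frac{2768198}{155} \cdot \frac{1}{16008} = \frac{1384099}{1240620}$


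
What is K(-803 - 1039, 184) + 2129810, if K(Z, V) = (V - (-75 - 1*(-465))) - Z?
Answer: 2131446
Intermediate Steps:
K(Z, V) = -390 + V - Z (K(Z, V) = (V - (-75 + 465)) - Z = (V - 1*390) - Z = (V - 390) - Z = (-390 + V) - Z = -390 + V - Z)
K(-803 - 1039, 184) + 2129810 = (-390 + 184 - (-803 - 1039)) + 2129810 = (-390 + 184 - 1*(-1842)) + 2129810 = (-390 + 184 + 1842) + 2129810 = 1636 + 2129810 = 2131446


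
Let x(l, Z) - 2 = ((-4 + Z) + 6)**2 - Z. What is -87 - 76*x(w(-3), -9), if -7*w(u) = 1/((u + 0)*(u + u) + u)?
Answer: -4647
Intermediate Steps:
w(u) = -1/(7*(u + 2*u**2)) (w(u) = -1/(7*((u + 0)*(u + u) + u)) = -1/(7*(u*(2*u) + u)) = -1/(7*(2*u**2 + u)) = -1/(7*(u + 2*u**2)))
x(l, Z) = 2 + (2 + Z)**2 - Z (x(l, Z) = 2 + (((-4 + Z) + 6)**2 - Z) = 2 + ((2 + Z)**2 - Z) = 2 + (2 + Z)**2 - Z)
-87 - 76*x(w(-3), -9) = -87 - 76*(2 + (2 - 9)**2 - 1*(-9)) = -87 - 76*(2 + (-7)**2 + 9) = -87 - 76*(2 + 49 + 9) = -87 - 76*60 = -87 - 4560 = -4647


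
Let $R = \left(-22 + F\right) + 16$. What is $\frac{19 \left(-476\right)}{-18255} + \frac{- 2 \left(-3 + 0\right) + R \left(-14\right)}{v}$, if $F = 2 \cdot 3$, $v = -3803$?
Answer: $\frac{34284802}{69423765} \approx 0.49385$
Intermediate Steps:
$F = 6$
$R = 0$ ($R = \left(-22 + 6\right) + 16 = -16 + 16 = 0$)
$\frac{19 \left(-476\right)}{-18255} + \frac{- 2 \left(-3 + 0\right) + R \left(-14\right)}{v} = \frac{19 \left(-476\right)}{-18255} + \frac{- 2 \left(-3 + 0\right) + 0 \left(-14\right)}{-3803} = \left(-9044\right) \left(- \frac{1}{18255}\right) + \left(\left(-2\right) \left(-3\right) + 0\right) \left(- \frac{1}{3803}\right) = \frac{9044}{18255} + \left(6 + 0\right) \left(- \frac{1}{3803}\right) = \frac{9044}{18255} + 6 \left(- \frac{1}{3803}\right) = \frac{9044}{18255} - \frac{6}{3803} = \frac{34284802}{69423765}$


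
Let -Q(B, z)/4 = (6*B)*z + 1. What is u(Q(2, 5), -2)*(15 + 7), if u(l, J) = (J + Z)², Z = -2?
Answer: 352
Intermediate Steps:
Q(B, z) = -4 - 24*B*z (Q(B, z) = -4*((6*B)*z + 1) = -4*(6*B*z + 1) = -4*(1 + 6*B*z) = -4 - 24*B*z)
u(l, J) = (-2 + J)² (u(l, J) = (J - 2)² = (-2 + J)²)
u(Q(2, 5), -2)*(15 + 7) = (-2 - 2)²*(15 + 7) = (-4)²*22 = 16*22 = 352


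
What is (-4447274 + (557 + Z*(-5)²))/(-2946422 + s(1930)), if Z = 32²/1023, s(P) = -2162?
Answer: 4548965891/3016401432 ≈ 1.5081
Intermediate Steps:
Z = 1024/1023 (Z = 1024*(1/1023) = 1024/1023 ≈ 1.0010)
(-4447274 + (557 + Z*(-5)²))/(-2946422 + s(1930)) = (-4447274 + (557 + (1024/1023)*(-5)²))/(-2946422 - 2162) = (-4447274 + (557 + (1024/1023)*25))/(-2948584) = (-4447274 + (557 + 25600/1023))*(-1/2948584) = (-4447274 + 595411/1023)*(-1/2948584) = -4548965891/1023*(-1/2948584) = 4548965891/3016401432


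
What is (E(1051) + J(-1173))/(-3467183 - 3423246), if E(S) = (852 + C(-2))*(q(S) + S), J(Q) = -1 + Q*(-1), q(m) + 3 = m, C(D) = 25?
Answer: -1841995/6890429 ≈ -0.26733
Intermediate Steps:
q(m) = -3 + m
J(Q) = -1 - Q
E(S) = -2631 + 1754*S (E(S) = (852 + 25)*((-3 + S) + S) = 877*(-3 + 2*S) = -2631 + 1754*S)
(E(1051) + J(-1173))/(-3467183 - 3423246) = ((-2631 + 1754*1051) + (-1 - 1*(-1173)))/(-3467183 - 3423246) = ((-2631 + 1843454) + (-1 + 1173))/(-6890429) = (1840823 + 1172)*(-1/6890429) = 1841995*(-1/6890429) = -1841995/6890429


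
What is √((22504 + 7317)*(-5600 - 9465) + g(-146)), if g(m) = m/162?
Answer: I*√36389522638/9 ≈ 21196.0*I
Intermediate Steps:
g(m) = m/162 (g(m) = m*(1/162) = m/162)
√((22504 + 7317)*(-5600 - 9465) + g(-146)) = √((22504 + 7317)*(-5600 - 9465) + (1/162)*(-146)) = √(29821*(-15065) - 73/81) = √(-449253365 - 73/81) = √(-36389522638/81) = I*√36389522638/9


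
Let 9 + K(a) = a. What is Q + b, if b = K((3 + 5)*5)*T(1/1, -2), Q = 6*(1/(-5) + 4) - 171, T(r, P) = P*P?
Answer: -121/5 ≈ -24.200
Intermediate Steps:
K(a) = -9 + a
T(r, P) = P²
Q = -741/5 (Q = 6*(-⅕ + 4) - 171 = 6*(19/5) - 171 = 114/5 - 171 = -741/5 ≈ -148.20)
b = 124 (b = (-9 + (3 + 5)*5)*(-2)² = (-9 + 8*5)*4 = (-9 + 40)*4 = 31*4 = 124)
Q + b = -741/5 + 124 = -121/5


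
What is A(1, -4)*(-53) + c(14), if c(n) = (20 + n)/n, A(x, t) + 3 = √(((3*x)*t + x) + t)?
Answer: 1130/7 - 53*I*√15 ≈ 161.43 - 205.27*I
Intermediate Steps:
A(x, t) = -3 + √(t + x + 3*t*x) (A(x, t) = -3 + √(((3*x)*t + x) + t) = -3 + √((3*t*x + x) + t) = -3 + √((x + 3*t*x) + t) = -3 + √(t + x + 3*t*x))
c(n) = (20 + n)/n
A(1, -4)*(-53) + c(14) = (-3 + √(-4 + 1 + 3*(-4)*1))*(-53) + (20 + 14)/14 = (-3 + √(-4 + 1 - 12))*(-53) + (1/14)*34 = (-3 + √(-15))*(-53) + 17/7 = (-3 + I*√15)*(-53) + 17/7 = (159 - 53*I*√15) + 17/7 = 1130/7 - 53*I*√15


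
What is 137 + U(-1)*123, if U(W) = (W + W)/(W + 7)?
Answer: 96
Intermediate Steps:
U(W) = 2*W/(7 + W) (U(W) = (2*W)/(7 + W) = 2*W/(7 + W))
137 + U(-1)*123 = 137 + (2*(-1)/(7 - 1))*123 = 137 + (2*(-1)/6)*123 = 137 + (2*(-1)*(⅙))*123 = 137 - ⅓*123 = 137 - 41 = 96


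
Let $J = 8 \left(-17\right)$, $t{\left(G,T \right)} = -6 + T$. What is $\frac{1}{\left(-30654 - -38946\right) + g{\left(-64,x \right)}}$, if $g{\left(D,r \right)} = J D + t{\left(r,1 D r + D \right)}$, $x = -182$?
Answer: $\frac{1}{28574} \approx 3.4997 \cdot 10^{-5}$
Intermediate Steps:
$J = -136$
$g{\left(D,r \right)} = -6 - 135 D + D r$ ($g{\left(D,r \right)} = - 136 D - \left(6 - D - 1 D r\right) = - 136 D - \left(6 - D - D r\right) = - 136 D + \left(-6 + D + D r\right) = -6 - 135 D + D r$)
$\frac{1}{\left(-30654 - -38946\right) + g{\left(-64,x \right)}} = \frac{1}{\left(-30654 - -38946\right) - -20282} = \frac{1}{\left(-30654 + 38946\right) + \left(-6 + 8640 + 11648\right)} = \frac{1}{8292 + 20282} = \frac{1}{28574}$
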